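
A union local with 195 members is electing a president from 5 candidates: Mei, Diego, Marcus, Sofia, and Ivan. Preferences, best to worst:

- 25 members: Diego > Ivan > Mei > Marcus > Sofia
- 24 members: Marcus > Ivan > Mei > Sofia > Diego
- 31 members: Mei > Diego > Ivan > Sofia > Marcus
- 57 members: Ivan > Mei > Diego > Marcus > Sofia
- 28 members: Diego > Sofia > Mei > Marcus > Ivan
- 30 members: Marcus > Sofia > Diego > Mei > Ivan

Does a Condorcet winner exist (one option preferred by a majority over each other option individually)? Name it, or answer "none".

none

Checking pairwise contests:
Ivan beats Mei 106–89.
Mei beats Diego 112–83.
Mei beats Marcus 141–54.
Mei beats Sofia 137–58.
Diego beats Ivan 114–81.
Every option loses at least one head-to-head, so there is no Condorcet winner.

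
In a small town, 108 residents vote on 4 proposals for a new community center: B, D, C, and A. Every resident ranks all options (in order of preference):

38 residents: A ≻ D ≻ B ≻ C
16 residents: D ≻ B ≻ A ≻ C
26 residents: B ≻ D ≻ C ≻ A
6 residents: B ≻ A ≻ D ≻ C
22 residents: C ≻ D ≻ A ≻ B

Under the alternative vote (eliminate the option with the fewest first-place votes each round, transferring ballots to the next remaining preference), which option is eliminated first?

Round 1: B 32, D 16, C 22, A 38. Eliminate D.

D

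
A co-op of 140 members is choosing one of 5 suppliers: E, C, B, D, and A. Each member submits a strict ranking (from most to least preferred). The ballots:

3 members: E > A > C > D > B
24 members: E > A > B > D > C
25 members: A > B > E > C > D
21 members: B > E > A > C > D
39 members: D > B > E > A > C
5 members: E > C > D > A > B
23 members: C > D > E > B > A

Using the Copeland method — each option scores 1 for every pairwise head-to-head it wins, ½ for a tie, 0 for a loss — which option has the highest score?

B

E: beats C, D, and A; loses to B → score 3.
C: beats D; loses to E, B, and A → score 1.
B: beats E, C, and A; ties D → score 3.5.
D: ties B; loses to E, C, and A → score 0.5.
A: beats C and D; loses to E and B → score 2.
B has the best pairwise record.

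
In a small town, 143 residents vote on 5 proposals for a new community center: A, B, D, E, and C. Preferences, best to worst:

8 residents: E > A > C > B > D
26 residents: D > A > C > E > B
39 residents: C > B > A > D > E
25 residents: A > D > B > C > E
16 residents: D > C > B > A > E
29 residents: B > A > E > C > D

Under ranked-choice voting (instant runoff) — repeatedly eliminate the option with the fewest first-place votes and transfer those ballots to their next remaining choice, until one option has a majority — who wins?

Round 1: A 25, B 29, D 42, E 8, C 39. Eliminate E.
Round 2: A 33, B 29, D 42, C 39. Eliminate B.
Round 3: A 62, D 42, C 39. Eliminate C.
Round 4: A 101, D 42. A has a majority.

A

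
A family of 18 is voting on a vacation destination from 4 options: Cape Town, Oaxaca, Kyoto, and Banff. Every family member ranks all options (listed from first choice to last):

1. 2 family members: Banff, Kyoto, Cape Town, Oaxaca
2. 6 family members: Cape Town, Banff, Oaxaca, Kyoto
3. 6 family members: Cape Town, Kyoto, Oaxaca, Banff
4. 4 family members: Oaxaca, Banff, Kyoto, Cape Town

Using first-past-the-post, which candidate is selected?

First-place votes: Cape Town 12, Oaxaca 4, Kyoto 0, Banff 2.
Cape Town has the most first-place votes.

Cape Town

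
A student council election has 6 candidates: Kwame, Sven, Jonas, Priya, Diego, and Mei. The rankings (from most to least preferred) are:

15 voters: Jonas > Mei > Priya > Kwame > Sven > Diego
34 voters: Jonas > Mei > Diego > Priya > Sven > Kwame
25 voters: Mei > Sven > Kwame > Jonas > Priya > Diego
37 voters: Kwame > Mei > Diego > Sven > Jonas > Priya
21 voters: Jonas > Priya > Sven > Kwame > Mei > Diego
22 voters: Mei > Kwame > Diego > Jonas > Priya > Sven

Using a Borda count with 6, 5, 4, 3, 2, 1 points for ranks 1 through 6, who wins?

Mei

Kwame: 15·3 + 34·1 + 25·4 + 37·6 + 21·3 + 22·5 = 574
Sven: 15·2 + 34·2 + 25·5 + 37·3 + 21·4 + 22·1 = 440
Jonas: 15·6 + 34·6 + 25·3 + 37·2 + 21·6 + 22·3 = 635
Priya: 15·4 + 34·3 + 25·2 + 37·1 + 21·5 + 22·2 = 398
Diego: 15·1 + 34·4 + 25·1 + 37·4 + 21·1 + 22·4 = 433
Mei: 15·5 + 34·5 + 25·6 + 37·5 + 21·2 + 22·6 = 754
Mei has the highest Borda score (754).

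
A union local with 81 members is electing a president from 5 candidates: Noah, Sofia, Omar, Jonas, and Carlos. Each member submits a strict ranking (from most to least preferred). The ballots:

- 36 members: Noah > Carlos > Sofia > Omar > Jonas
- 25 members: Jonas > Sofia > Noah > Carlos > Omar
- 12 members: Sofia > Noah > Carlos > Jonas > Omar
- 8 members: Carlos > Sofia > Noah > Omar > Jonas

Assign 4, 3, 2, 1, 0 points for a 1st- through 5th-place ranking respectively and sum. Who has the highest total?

Noah

Noah: 36·4 + 25·2 + 12·3 + 8·2 = 246
Sofia: 36·2 + 25·3 + 12·4 + 8·3 = 219
Omar: 36·1 + 25·0 + 12·0 + 8·1 = 44
Jonas: 36·0 + 25·4 + 12·1 + 8·0 = 112
Carlos: 36·3 + 25·1 + 12·2 + 8·4 = 189
Noah has the highest Borda score (246).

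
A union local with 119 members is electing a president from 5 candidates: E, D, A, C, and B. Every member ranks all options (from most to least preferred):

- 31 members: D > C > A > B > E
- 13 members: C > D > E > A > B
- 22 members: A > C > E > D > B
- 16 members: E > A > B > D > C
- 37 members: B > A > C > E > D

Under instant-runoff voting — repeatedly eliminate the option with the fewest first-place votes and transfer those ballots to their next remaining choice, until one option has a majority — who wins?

A

Round 1: E 16, D 31, A 22, C 13, B 37. Eliminate C.
Round 2: E 16, D 44, A 22, B 37. Eliminate E.
Round 3: D 44, A 38, B 37. Eliminate B.
Round 4: D 44, A 75. A has a majority.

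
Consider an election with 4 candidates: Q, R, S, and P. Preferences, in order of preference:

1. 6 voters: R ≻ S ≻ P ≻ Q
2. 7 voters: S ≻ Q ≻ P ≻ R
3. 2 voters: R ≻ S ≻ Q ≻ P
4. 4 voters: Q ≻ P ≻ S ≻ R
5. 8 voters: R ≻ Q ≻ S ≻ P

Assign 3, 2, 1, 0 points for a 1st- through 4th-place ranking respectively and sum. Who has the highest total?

Q: 6·0 + 7·2 + 2·1 + 4·3 + 8·2 = 44
R: 6·3 + 7·0 + 2·3 + 4·0 + 8·3 = 48
S: 6·2 + 7·3 + 2·2 + 4·1 + 8·1 = 49
P: 6·1 + 7·1 + 2·0 + 4·2 + 8·0 = 21
S has the highest Borda score (49).

S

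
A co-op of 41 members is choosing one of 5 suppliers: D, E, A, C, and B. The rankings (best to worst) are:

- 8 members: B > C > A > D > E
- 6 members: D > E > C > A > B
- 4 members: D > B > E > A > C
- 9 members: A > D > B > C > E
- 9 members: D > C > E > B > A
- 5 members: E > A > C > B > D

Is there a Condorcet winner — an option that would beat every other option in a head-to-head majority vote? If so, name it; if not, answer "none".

Checking pairwise contests:
A beats D 22–19.
D beats E 36–5.
E beats A 24–17.
D beats C 28–13.
D beats B 28–13.
Every option loses at least one head-to-head, so there is no Condorcet winner.

none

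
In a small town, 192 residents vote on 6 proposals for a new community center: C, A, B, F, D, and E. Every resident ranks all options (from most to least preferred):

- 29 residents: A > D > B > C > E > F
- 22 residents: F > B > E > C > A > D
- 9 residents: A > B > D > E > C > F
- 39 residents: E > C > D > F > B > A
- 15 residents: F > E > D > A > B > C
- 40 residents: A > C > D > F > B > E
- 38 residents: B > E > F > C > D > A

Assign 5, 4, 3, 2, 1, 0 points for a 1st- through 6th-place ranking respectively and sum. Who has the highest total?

E

C: 29·2 + 22·2 + 9·1 + 39·4 + 15·0 + 40·4 + 38·2 = 503
A: 29·5 + 22·1 + 9·5 + 39·0 + 15·2 + 40·5 + 38·0 = 442
B: 29·3 + 22·4 + 9·4 + 39·1 + 15·1 + 40·1 + 38·5 = 495
F: 29·0 + 22·5 + 9·0 + 39·2 + 15·5 + 40·2 + 38·3 = 457
D: 29·4 + 22·0 + 9·3 + 39·3 + 15·3 + 40·3 + 38·1 = 463
E: 29·1 + 22·3 + 9·2 + 39·5 + 15·4 + 40·0 + 38·4 = 520
E has the highest Borda score (520).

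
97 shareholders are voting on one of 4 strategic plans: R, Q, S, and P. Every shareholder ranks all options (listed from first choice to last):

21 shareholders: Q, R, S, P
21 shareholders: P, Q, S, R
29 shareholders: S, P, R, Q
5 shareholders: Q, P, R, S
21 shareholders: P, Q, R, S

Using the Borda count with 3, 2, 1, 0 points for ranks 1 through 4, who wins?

P

R: 21·2 + 21·0 + 29·1 + 5·1 + 21·1 = 97
Q: 21·3 + 21·2 + 29·0 + 5·3 + 21·2 = 162
S: 21·1 + 21·1 + 29·3 + 5·0 + 21·0 = 129
P: 21·0 + 21·3 + 29·2 + 5·2 + 21·3 = 194
P has the highest Borda score (194).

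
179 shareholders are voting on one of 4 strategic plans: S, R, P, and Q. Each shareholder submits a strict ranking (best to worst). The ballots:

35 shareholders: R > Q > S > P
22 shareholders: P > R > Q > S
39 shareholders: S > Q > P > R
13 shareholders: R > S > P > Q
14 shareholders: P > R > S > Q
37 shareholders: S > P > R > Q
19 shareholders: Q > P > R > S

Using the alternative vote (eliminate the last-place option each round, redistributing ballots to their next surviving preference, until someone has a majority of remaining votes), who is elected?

S

Round 1: S 76, R 48, P 36, Q 19. Eliminate Q.
Round 2: S 76, R 48, P 55. Eliminate R.
Round 3: S 124, P 55. S has a majority.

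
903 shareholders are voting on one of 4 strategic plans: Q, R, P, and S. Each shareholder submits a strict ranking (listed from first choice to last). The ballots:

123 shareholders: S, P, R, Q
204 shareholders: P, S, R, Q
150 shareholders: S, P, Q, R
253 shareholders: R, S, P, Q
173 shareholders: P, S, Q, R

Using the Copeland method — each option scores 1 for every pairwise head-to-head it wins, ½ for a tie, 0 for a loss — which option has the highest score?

S

Q: loses to R, P, and S → score 0.
R: beats Q; loses to P and S → score 1.
P: beats Q and R; loses to S → score 2.
S: beats Q, R, and P → score 3.
S has the best pairwise record.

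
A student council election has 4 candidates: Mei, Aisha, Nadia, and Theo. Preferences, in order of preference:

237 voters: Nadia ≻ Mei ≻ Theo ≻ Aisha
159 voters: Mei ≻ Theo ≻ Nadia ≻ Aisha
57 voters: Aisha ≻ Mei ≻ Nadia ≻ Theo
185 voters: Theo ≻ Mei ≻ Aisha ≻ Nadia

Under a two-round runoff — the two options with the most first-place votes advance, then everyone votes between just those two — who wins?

Round 1 first-place votes: Mei 159, Aisha 57, Nadia 237, Theo 185.
Nadia and Theo advance.
Runoff: Nadia is preferred to Theo by 294 voters; Theo by 344.
Theo wins the runoff.

Theo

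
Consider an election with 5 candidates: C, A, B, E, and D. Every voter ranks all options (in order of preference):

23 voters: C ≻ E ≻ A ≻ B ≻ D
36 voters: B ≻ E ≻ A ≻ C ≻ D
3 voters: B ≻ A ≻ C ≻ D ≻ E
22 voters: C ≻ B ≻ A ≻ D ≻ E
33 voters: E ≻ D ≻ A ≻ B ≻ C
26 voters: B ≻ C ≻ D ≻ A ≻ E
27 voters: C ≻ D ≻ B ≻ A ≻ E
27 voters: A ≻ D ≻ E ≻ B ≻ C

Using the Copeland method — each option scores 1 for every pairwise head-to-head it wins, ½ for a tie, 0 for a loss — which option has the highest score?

C: beats E and D; loses to A and B → score 2.
A: beats C, E, and D; loses to B → score 3.
B: beats C, A, E, and D → score 4.
E: loses to C, A, B, and D → score 0.
D: beats E; loses to C, A, and B → score 1.
B has the best pairwise record.

B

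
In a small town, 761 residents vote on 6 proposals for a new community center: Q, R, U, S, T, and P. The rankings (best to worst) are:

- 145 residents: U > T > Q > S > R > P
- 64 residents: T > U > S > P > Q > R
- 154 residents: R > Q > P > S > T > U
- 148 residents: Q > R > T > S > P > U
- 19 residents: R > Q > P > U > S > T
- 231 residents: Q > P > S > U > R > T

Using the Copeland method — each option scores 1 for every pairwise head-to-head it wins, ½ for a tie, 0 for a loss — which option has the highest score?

Q

Q: beats R, U, S, T, and P → score 5.
R: beats T and P; loses to Q, U, and S → score 2.
U: beats R and T; loses to Q, S, and P → score 2.
S: beats R, U, and T; loses to Q and P → score 3.
T: loses to Q, R, U, S, and P → score 0.
P: beats U, S, and T; loses to Q and R → score 3.
Q has the best pairwise record.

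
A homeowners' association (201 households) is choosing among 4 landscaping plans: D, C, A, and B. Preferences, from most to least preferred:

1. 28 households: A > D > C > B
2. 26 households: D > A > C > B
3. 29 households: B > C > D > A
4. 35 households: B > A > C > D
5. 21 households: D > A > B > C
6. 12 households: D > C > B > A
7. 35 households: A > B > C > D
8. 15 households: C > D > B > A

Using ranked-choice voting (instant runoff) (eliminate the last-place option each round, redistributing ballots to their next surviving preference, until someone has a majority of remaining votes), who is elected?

D

Round 1: D 59, C 15, A 63, B 64. Eliminate C.
Round 2: D 74, A 63, B 64. Eliminate A.
Round 3: D 102, B 99. D has a majority.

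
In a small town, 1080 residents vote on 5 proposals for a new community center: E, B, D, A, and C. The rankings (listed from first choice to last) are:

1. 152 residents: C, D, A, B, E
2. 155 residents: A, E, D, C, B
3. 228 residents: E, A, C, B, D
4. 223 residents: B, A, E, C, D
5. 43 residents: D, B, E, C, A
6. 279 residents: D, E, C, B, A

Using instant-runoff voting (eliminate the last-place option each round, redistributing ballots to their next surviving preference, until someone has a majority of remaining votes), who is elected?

Round 1: E 228, B 223, D 322, A 155, C 152. Eliminate C.
Round 2: E 228, B 223, D 474, A 155. Eliminate A.
Round 3: E 383, B 223, D 474. Eliminate B.
Round 4: E 606, D 474. E has a majority.

E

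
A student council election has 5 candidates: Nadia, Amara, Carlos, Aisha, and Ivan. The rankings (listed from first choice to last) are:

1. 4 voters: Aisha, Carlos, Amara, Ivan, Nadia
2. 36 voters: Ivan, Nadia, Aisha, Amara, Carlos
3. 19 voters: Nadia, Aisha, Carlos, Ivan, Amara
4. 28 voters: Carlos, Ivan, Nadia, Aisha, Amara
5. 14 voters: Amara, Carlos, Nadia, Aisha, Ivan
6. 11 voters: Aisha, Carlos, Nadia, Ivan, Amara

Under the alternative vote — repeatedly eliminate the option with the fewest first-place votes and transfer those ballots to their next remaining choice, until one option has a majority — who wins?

Carlos

Round 1: Nadia 19, Amara 14, Carlos 28, Aisha 15, Ivan 36. Eliminate Amara.
Round 2: Nadia 19, Carlos 42, Aisha 15, Ivan 36. Eliminate Aisha.
Round 3: Nadia 19, Carlos 57, Ivan 36. Carlos has a majority.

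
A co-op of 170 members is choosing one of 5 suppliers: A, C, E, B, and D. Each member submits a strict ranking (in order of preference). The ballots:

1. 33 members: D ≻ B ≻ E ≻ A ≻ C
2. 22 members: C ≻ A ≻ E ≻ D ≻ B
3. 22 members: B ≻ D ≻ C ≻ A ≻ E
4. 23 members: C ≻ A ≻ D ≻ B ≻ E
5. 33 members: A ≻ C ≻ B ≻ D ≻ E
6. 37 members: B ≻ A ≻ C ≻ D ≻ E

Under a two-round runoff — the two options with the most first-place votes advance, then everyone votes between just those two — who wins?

Round 1 first-place votes: A 33, C 45, E 0, B 59, D 33.
B and C advance.
Runoff: B is preferred to C by 92 voters; C by 78.
B wins the runoff.

B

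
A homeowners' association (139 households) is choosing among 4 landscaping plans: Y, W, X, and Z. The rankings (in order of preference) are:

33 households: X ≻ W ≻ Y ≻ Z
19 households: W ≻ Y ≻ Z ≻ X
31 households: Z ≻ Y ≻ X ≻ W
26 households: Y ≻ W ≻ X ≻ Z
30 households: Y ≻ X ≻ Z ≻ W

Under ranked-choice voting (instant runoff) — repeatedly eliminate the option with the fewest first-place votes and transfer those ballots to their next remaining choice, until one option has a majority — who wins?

Round 1: Y 56, W 19, X 33, Z 31. Eliminate W.
Round 2: Y 75, X 33, Z 31. Y has a majority.

Y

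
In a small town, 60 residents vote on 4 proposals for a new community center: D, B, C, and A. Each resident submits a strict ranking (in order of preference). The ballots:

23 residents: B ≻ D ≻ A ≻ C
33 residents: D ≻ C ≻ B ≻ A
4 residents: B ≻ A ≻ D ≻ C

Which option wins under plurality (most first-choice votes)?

First-place votes: D 33, B 27, C 0, A 0.
D has the most first-place votes.

D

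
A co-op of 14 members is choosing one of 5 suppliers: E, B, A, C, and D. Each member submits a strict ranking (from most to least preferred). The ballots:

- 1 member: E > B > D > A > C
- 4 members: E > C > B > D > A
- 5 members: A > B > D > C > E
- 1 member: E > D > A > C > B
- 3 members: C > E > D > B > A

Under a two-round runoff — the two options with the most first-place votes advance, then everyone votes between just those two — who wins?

E

Round 1 first-place votes: E 6, B 0, A 5, C 3, D 0.
E and A advance.
Runoff: E is preferred to A by 9 voters; A by 5.
E wins the runoff.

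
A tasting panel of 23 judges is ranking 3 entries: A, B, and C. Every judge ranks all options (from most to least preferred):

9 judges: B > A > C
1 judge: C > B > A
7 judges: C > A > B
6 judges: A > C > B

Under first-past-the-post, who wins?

B

First-place votes: A 6, B 9, C 8.
B has the most first-place votes.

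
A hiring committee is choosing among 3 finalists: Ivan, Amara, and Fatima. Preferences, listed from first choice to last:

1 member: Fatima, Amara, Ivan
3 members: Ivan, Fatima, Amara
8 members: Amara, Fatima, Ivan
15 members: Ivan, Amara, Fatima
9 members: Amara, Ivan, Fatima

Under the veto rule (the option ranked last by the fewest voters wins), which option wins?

Last-place votes: Ivan 9, Amara 3, Fatima 24.
Amara is ranked last by the fewest voters, so Amara wins.

Amara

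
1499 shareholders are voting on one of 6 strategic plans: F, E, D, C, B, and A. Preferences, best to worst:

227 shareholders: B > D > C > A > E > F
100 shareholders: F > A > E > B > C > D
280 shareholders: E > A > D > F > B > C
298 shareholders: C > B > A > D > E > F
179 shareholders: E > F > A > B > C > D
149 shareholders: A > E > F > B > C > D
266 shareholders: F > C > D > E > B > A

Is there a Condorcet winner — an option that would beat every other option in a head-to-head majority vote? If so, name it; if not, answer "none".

none

Checking pairwise contests:
E beats F 1133–366.
D beats E 791–708.
C beats D 992–507.
F beats C 974–525.
F beats B 974–525.
C beats A 791–708.
Every option loses at least one head-to-head, so there is no Condorcet winner.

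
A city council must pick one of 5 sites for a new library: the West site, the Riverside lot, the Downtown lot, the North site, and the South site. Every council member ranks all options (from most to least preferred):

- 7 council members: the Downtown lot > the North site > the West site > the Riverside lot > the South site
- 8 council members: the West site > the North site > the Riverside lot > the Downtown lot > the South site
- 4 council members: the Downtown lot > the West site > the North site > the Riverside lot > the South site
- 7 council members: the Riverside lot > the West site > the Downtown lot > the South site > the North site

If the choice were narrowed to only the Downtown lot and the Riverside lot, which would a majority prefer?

Voters preferring the Downtown lot to the Riverside lot: 11; preferring the Riverside lot to the Downtown lot: 15.
the Riverside lot wins the head-to-head.

the Riverside lot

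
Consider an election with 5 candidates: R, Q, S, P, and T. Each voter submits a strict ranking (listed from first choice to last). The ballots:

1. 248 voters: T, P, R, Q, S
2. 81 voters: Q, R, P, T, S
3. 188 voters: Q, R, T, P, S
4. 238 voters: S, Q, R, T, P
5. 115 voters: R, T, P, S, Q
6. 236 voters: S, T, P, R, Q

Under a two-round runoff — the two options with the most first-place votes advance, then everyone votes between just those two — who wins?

Round 1 first-place votes: R 115, Q 269, S 474, P 0, T 248.
S and Q advance.
Runoff: S is preferred to Q by 589 voters; Q by 517.
S wins the runoff.

S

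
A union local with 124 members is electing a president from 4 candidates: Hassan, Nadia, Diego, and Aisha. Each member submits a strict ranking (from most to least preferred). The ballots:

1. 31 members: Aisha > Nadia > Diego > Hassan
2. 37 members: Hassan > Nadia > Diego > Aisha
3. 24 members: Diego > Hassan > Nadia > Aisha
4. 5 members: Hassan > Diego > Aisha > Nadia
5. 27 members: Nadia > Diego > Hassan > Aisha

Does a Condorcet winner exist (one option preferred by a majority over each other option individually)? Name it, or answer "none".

Checking pairwise contests:
Diego beats Hassan 82–42.
Hassan beats Nadia 66–58.
Nadia beats Diego 95–29.
Hassan beats Aisha 93–31.
Every option loses at least one head-to-head, so there is no Condorcet winner.

none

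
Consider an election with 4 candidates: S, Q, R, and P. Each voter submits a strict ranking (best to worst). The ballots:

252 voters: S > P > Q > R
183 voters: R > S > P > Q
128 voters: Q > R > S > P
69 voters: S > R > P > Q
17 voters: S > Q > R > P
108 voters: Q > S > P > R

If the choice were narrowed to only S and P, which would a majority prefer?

Voters preferring S to P: 757; preferring P to S: 0.
S wins the head-to-head.

S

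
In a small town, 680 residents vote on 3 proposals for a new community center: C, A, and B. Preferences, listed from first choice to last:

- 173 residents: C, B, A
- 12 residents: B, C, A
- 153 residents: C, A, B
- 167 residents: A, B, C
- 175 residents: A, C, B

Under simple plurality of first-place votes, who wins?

First-place votes: C 326, A 342, B 12.
A has the most first-place votes.

A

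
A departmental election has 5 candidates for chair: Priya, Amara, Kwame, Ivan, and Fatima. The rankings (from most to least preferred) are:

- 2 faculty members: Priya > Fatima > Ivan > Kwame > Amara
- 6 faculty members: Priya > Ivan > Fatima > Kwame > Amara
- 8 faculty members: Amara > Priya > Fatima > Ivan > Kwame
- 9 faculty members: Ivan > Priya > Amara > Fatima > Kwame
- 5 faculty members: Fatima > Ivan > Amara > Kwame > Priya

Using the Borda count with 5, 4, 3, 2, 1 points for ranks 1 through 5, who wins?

Priya

Priya: 2·5 + 6·5 + 8·4 + 9·4 + 5·1 = 113
Amara: 2·1 + 6·1 + 8·5 + 9·3 + 5·3 = 90
Kwame: 2·2 + 6·2 + 8·1 + 9·1 + 5·2 = 43
Ivan: 2·3 + 6·4 + 8·2 + 9·5 + 5·4 = 111
Fatima: 2·4 + 6·3 + 8·3 + 9·2 + 5·5 = 93
Priya has the highest Borda score (113).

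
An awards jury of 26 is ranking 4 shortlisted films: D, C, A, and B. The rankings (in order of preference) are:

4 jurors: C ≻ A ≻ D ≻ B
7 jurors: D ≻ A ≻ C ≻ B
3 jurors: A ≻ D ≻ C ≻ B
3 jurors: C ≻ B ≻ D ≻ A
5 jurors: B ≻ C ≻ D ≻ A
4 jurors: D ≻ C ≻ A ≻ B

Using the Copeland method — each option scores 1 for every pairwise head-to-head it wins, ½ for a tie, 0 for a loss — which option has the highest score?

D

D: beats C, A, and B → score 3.
C: beats A and B; loses to D → score 2.
A: beats B; loses to D and C → score 1.
B: loses to D, C, and A → score 0.
D has the best pairwise record.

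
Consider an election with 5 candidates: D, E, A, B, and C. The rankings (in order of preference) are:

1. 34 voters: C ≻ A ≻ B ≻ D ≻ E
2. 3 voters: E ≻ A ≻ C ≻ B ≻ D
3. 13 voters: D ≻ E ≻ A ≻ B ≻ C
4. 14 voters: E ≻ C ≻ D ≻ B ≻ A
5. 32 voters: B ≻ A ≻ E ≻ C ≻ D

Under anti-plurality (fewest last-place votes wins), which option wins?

B

Last-place votes: D 35, E 34, A 14, B 0, C 13.
B is ranked last by the fewest voters, so B wins.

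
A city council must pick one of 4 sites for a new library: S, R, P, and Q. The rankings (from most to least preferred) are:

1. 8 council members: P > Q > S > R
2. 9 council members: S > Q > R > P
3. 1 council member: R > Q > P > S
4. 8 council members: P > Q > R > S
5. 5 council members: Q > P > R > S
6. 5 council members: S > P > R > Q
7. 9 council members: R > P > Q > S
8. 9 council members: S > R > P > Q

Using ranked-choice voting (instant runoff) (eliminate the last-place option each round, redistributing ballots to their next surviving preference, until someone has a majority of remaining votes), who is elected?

Round 1: S 23, R 10, P 16, Q 5. Eliminate Q.
Round 2: S 23, R 10, P 21. Eliminate R.
Round 3: S 23, P 31. P has a majority.

P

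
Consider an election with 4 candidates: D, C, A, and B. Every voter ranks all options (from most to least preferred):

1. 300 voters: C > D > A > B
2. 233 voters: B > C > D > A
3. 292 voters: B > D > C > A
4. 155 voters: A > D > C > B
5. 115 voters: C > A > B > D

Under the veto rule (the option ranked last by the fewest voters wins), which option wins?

Last-place votes: D 115, C 0, A 525, B 455.
C is ranked last by the fewest voters, so C wins.

C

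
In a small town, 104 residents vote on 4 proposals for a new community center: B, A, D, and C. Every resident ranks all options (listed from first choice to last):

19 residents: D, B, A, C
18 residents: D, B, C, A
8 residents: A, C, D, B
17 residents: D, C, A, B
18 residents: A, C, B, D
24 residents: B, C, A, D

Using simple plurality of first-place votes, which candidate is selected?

D

First-place votes: B 24, A 26, D 54, C 0.
D has the most first-place votes.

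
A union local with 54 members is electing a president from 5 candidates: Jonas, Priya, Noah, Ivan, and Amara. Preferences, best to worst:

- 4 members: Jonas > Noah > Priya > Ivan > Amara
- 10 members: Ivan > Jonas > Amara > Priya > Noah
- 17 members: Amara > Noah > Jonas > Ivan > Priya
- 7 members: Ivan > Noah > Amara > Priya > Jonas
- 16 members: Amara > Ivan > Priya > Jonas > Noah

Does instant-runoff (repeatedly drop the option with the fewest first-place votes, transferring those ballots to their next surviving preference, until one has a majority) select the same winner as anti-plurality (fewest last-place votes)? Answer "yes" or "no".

Instant-runoff — R1 Jonas 4, Priya 0, Noah 0, Ivan 17, Amara 33 (Amara winner). Winner: Amara.
Anti-plurality — last-place votes: Jonas 7, Priya 17, Noah 26, Ivan 0, Amara 4. Winner: Ivan.
The two methods disagree.

no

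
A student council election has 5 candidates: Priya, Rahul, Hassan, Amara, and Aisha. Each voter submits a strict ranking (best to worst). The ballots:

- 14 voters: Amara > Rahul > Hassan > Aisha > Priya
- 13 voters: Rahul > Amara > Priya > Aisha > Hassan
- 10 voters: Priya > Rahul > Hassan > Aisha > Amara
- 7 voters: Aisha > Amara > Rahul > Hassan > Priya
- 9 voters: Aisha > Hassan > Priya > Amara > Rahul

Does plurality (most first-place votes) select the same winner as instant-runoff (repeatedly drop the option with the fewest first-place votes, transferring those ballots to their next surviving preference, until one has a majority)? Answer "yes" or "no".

Plurality — first-place votes: Priya 10, Rahul 13, Hassan 0, Amara 14, Aisha 16. Winner: Aisha.
Instant-runoff — R1 Priya 10, Rahul 13, Hassan 0, Amara 14, Aisha 16 (Hassan out); R2 Priya 10, Rahul 13, Amara 14, Aisha 16 (Priya out); R3 Rahul 23, Amara 14, Aisha 16 (Amara out); R4 Rahul 37, Aisha 16 (Rahul winner). Winner: Rahul.
The two methods disagree.

no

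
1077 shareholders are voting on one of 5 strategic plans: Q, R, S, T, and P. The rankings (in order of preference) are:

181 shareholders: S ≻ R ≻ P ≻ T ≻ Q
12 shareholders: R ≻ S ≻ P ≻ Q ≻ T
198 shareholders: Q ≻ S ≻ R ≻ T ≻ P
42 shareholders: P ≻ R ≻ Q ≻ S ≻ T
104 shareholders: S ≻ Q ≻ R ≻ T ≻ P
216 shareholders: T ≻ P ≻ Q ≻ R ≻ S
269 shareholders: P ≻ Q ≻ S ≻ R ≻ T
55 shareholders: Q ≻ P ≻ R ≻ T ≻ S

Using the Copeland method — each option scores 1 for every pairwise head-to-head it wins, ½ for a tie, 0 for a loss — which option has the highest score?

P

Q: beats R, S, and T; loses to P → score 3.
R: beats T; loses to Q, S, and P → score 1.
S: beats R and T; loses to Q and P → score 2.
T: loses to Q, R, S, and P → score 0.
P: beats Q, R, S, and T → score 4.
P has the best pairwise record.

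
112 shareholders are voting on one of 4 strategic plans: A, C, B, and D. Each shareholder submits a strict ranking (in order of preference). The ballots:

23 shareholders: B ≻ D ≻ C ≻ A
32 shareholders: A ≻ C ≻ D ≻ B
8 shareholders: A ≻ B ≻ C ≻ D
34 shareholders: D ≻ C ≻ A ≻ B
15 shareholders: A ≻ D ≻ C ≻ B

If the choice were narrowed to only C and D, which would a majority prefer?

Voters preferring C to D: 40; preferring D to C: 72.
D wins the head-to-head.

D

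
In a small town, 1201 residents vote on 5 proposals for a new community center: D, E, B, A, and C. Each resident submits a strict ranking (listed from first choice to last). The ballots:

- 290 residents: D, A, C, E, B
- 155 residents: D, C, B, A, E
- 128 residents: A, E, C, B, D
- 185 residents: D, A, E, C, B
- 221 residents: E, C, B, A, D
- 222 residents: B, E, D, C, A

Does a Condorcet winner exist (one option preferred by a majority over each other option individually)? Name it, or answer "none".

D

D vs E: 630–571 for D.
D vs B: 630–571 for D.
D vs A: 852–349 for D.
D vs C: 852–349 for D.
D beats every other option head-to-head.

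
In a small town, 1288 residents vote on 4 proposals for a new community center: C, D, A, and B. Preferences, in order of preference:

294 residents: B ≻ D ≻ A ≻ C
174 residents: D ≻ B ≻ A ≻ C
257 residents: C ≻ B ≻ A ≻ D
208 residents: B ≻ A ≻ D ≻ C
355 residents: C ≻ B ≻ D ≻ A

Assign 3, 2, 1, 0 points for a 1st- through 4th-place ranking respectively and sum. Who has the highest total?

C: 294·0 + 174·0 + 257·3 + 208·0 + 355·3 = 1836
D: 294·2 + 174·3 + 257·0 + 208·1 + 355·1 = 1673
A: 294·1 + 174·1 + 257·1 + 208·2 + 355·0 = 1141
B: 294·3 + 174·2 + 257·2 + 208·3 + 355·2 = 3078
B has the highest Borda score (3078).

B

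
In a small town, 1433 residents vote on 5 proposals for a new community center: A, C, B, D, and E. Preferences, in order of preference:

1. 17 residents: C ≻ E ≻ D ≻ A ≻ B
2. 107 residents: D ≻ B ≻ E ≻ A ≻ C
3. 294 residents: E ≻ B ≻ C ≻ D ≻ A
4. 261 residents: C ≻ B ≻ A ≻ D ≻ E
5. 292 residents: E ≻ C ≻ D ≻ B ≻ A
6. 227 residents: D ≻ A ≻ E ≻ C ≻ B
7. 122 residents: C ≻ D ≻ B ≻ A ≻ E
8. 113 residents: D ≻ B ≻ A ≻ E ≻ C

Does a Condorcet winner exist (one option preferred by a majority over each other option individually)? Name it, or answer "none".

none

Checking pairwise contests:
C beats A 986–447.
E beats C 1033–400.
C beats B 919–514.
C beats D 986–447.
A beats E 723–710.
Every option loses at least one head-to-head, so there is no Condorcet winner.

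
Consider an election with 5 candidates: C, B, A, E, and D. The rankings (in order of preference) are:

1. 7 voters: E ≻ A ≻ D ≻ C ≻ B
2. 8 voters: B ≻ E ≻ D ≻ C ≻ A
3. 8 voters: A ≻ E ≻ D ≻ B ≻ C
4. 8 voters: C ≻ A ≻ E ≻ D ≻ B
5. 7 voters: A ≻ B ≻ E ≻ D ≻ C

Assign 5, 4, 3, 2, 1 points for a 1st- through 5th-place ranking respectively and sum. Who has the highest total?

C: 7·2 + 8·2 + 8·1 + 8·5 + 7·1 = 85
B: 7·1 + 8·5 + 8·2 + 8·1 + 7·4 = 99
A: 7·4 + 8·1 + 8·5 + 8·4 + 7·5 = 143
E: 7·5 + 8·4 + 8·4 + 8·3 + 7·3 = 144
D: 7·3 + 8·3 + 8·3 + 8·2 + 7·2 = 99
E has the highest Borda score (144).

E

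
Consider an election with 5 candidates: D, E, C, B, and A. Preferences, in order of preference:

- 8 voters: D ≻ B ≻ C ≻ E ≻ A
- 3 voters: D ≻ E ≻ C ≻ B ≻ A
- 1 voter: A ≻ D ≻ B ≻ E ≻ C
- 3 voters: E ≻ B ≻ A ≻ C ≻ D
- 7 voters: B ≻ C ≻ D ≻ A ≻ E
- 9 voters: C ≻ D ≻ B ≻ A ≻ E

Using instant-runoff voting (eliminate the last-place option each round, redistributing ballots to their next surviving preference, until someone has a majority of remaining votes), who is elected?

Round 1: D 11, E 3, C 9, B 7, A 1. Eliminate A.
Round 2: D 12, E 3, C 9, B 7. Eliminate E.
Round 3: D 12, C 9, B 10. Eliminate C.
Round 4: D 21, B 10. D has a majority.

D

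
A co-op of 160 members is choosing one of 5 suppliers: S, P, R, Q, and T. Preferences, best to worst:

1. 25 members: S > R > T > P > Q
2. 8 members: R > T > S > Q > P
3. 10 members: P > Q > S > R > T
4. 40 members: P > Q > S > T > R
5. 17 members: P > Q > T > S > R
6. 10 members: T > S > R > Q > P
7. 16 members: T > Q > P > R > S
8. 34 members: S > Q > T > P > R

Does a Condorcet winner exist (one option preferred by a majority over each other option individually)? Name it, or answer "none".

Checking pairwise contests:
P beats S 83–77.
T beats P 93–67.
S beats R 136–24.
P beats Q 92–68.
S beats T 109–51.
Every option loses at least one head-to-head, so there is no Condorcet winner.

none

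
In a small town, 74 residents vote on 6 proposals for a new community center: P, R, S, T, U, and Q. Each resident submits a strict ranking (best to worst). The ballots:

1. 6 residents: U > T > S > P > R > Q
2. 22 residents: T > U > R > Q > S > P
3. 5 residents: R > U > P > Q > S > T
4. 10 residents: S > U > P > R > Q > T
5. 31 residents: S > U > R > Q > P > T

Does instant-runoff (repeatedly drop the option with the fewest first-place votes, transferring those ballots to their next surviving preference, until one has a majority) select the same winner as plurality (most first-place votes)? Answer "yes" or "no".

yes

Instant-runoff — R1 P 0, R 5, S 41, T 22, U 6, Q 0 (S winner). Winner: S.
Plurality — first-place votes: P 0, R 5, S 41, T 22, U 6, Q 0. Winner: S.
The two methods agree.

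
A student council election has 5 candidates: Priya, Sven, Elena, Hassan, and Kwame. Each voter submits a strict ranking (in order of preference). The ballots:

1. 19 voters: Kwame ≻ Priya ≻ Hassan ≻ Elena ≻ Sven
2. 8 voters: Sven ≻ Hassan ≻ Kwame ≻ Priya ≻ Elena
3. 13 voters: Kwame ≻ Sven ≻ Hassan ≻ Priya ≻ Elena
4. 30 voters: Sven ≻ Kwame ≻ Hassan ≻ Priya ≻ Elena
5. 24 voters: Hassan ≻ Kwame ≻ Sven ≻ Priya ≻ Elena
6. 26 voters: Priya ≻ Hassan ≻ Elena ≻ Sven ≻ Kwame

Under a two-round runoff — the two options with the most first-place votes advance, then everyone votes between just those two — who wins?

Round 1 first-place votes: Priya 26, Sven 38, Elena 0, Hassan 24, Kwame 32.
Sven and Kwame advance.
Runoff: Sven is preferred to Kwame by 64 voters; Kwame by 56.
Sven wins the runoff.

Sven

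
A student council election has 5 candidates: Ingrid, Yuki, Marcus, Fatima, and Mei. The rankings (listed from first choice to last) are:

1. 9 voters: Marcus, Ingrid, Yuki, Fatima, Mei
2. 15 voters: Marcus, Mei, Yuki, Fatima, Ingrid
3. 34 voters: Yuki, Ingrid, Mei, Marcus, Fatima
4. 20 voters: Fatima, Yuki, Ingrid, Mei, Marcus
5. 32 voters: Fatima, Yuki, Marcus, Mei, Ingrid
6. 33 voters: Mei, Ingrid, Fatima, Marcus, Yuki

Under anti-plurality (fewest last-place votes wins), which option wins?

Mei

Last-place votes: Ingrid 47, Yuki 33, Marcus 20, Fatima 34, Mei 9.
Mei is ranked last by the fewest voters, so Mei wins.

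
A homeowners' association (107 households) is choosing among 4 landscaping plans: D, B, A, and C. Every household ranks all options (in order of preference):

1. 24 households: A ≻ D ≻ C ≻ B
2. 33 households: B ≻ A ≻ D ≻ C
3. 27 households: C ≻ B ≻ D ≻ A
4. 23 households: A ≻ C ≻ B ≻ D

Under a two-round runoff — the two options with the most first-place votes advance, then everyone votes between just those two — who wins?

Round 1 first-place votes: D 0, B 33, A 47, C 27.
A and B advance.
Runoff: A is preferred to B by 47 voters; B by 60.
B wins the runoff.

B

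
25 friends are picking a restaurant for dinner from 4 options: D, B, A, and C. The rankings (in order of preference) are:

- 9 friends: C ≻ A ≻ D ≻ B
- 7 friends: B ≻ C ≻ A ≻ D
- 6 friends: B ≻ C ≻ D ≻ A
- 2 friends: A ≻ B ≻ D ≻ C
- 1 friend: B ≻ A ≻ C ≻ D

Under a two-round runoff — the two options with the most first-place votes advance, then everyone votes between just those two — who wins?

Round 1 first-place votes: D 0, B 14, A 2, C 9.
B and C advance.
Runoff: B is preferred to C by 16 voters; C by 9.
B wins the runoff.

B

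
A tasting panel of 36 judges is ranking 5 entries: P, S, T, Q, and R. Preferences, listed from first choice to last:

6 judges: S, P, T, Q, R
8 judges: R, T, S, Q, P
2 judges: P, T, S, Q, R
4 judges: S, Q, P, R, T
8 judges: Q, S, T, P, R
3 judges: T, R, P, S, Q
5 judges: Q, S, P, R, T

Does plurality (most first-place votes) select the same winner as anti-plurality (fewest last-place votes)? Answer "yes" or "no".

Plurality — first-place votes: P 2, S 10, T 3, Q 13, R 8. Winner: Q.
Anti-plurality — last-place votes: P 8, S 0, T 9, Q 3, R 16. Winner: S.
The two methods disagree.

no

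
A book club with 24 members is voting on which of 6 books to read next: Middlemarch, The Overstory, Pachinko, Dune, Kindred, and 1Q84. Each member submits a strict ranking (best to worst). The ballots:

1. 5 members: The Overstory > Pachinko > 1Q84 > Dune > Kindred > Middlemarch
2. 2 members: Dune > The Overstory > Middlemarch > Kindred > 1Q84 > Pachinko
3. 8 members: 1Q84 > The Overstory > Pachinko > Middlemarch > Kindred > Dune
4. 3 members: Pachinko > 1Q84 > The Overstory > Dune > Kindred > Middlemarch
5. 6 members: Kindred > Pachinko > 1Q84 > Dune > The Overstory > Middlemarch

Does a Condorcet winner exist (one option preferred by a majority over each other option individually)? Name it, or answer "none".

Checking pairwise contests:
The Overstory beats Middlemarch 24–0.
1Q84 beats The Overstory 17–7.
The Overstory beats Pachinko 15–9.
The Overstory beats Dune 16–8.
The Overstory beats Kindred 18–6.
Pachinko beats 1Q84 14–10.
Every option loses at least one head-to-head, so there is no Condorcet winner.

none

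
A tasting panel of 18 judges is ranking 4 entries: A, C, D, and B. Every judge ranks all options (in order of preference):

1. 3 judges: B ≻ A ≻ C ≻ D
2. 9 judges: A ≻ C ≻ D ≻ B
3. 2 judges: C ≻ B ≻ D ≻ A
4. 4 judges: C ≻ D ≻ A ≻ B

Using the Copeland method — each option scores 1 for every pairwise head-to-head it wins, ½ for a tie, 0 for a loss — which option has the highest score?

A: beats C, D, and B → score 3.
C: beats D and B; loses to A → score 2.
D: beats B; loses to A and C → score 1.
B: loses to A, C, and D → score 0.
A has the best pairwise record.

A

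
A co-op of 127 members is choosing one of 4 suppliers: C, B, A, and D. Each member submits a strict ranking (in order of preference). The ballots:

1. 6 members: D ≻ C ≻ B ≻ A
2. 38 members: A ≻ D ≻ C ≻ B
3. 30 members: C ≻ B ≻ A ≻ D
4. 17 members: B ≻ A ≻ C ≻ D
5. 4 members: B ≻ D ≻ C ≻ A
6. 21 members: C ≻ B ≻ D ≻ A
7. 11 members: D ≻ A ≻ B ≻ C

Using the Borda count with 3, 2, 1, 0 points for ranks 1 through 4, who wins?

C

C: 6·2 + 38·1 + 30·3 + 17·1 + 4·1 + 21·3 + 11·0 = 224
B: 6·1 + 38·0 + 30·2 + 17·3 + 4·3 + 21·2 + 11·1 = 182
A: 6·0 + 38·3 + 30·1 + 17·2 + 4·0 + 21·0 + 11·2 = 200
D: 6·3 + 38·2 + 30·0 + 17·0 + 4·2 + 21·1 + 11·3 = 156
C has the highest Borda score (224).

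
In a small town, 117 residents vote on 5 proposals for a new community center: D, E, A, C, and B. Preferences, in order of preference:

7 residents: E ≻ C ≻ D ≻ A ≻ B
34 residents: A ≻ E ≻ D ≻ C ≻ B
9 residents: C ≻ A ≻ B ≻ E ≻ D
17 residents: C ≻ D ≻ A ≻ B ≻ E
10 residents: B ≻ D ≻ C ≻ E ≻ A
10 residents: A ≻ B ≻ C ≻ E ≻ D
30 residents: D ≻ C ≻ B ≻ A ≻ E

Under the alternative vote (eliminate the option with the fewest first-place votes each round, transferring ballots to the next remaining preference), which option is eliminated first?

E

Round 1: D 30, E 7, A 44, C 26, B 10. Eliminate E.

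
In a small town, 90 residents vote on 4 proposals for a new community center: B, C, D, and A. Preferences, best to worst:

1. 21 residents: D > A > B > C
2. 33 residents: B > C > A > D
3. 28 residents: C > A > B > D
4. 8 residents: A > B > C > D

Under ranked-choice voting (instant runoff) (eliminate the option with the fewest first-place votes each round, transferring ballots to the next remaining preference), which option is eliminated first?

Round 1: B 33, C 28, D 21, A 8. Eliminate A.

A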